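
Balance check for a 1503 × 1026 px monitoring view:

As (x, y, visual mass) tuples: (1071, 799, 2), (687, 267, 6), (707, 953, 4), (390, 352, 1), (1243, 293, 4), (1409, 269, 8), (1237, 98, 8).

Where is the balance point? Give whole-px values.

(1079, 348)

Total weight = 2 + 6 + 4 + 1 + 4 + 8 + 8 = 33.
Σw·x = 35622; x̄ = 35622/33 ≈ 1079.45.
Σw·y = 11472; ȳ = 11472/33 ≈ 347.64.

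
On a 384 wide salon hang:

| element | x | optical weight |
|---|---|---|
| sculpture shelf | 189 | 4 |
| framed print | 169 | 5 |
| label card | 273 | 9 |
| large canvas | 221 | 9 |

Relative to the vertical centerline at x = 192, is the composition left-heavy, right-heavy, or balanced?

Σw = 4 + 5 + 9 + 9 = 27.
x-moment: 4·189 + 5·169 + 9·273 + 9·221 = 6047; centroid 6047/27 ≈ 223.96.
224.0 lies right of the midline 192, so the layout is right-heavy.

right-heavy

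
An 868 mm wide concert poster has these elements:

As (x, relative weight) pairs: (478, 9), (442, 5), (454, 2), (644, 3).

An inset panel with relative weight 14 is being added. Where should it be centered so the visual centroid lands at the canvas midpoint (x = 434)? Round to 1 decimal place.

After adding the inset panel, total weight = 9 + 5 + 2 + 3 + 14 = 33.
x: need Σw·x = 33·434 = 14322. Existing = 9·478 + 5·442 + 2·454 + 3·644 = 9352. Remainder 4970 / 14 ≈ 355.00.

x ≈ 355.0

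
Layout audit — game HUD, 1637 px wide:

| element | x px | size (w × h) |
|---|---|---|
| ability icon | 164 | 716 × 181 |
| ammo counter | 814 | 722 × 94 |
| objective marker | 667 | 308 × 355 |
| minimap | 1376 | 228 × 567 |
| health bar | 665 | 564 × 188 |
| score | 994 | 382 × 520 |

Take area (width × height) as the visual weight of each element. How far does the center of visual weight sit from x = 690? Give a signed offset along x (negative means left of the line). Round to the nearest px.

≈ 114 px

Taking area as weight: ability icon 716·181 = 129596, ammo counter 722·94 = 67868, objective marker 308·355 = 109340, minimap 228·567 = 129276, health bar 564·188 = 106032, score 382·520 = 198640. Sum 740752.
Σw·x = 129596·164 + 67868·814 + 109340·667 + 129276·1376 + 106032·665 + 198640·994 = 595271292, so x̄ = 595271292/740752 ≈ 803.60.
Difference: 803.60 − 690 ≈ 113.60.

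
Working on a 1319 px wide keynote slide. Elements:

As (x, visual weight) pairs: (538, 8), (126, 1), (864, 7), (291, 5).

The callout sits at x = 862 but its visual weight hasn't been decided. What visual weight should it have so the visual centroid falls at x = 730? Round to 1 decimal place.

Known weights sum to 8 + 1 + 7 + 5 = 21; their moment is 8·538 + 1·126 + 7·864 + 5·291 = 11933.
Set Σw·x/Σw = 730: (11933 + 862w) = 730·(21 + w).
So w = (730·21 − 11933)/(862 − 730) = 3397/132 ≈ 25.73.

w ≈ 25.7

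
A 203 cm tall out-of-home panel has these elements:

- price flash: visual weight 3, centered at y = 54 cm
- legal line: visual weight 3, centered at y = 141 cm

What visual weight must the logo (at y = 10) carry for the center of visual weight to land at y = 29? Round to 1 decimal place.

w ≈ 21.6

Fixed elements: Σw = 3 + 3 = 6, Σw·y = 3·54 + 3·141 = 585.
Set Σw·y/Σw = 29: (585 + 10w) = 29·(6 + w).
Rearranging, w·(10 − 29) = 29·6 − 585 = -411, so w ≈ -411/-19 = 21.63.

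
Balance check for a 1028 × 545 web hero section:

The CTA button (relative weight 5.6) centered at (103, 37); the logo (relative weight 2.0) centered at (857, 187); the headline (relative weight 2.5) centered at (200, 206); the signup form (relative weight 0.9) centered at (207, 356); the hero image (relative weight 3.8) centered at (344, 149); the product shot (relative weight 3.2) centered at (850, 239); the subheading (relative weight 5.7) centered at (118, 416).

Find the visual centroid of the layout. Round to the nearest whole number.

(324, 216)

Σw = 5.6 + 2.0 + 2.5 + 0.9 + 3.8 + 3.2 + 5.7 = 23.7.
Σw·x = 5.6·103 + 2.0·857 + 2.5·200 + 0.9·207 + 3.8·344 + 3.2·850 + 5.7·118 = 7676.9, so x̄ = 7676.9/23.7 ≈ 323.92.
Σw·y = 5.6·37 + 2.0·187 + 2.5·206 + 0.9·356 + 3.8·149 + 3.2·239 + 5.7·416 = 5118.8, so ȳ = 5118.8/23.7 ≈ 215.98.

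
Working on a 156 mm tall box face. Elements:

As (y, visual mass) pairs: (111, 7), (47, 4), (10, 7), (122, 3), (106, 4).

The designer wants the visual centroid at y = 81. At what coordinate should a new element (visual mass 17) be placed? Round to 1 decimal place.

New total weight: (7 + 4 + 7 + 3 + 4) + 17 = 42.
y: need Σw·y = 42·81 = 3402. Existing = 7·111 + 4·47 + 7·10 + 3·122 + 4·106 = 1825. Remainder 1577 / 17 ≈ 92.76.

y ≈ 92.8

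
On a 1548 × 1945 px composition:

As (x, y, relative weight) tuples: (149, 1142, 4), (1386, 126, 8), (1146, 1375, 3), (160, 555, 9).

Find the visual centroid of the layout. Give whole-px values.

Σw = 4 + 8 + 3 + 9 = 24.
x-moment: 4·149 + 8·1386 + 3·1146 + 9·160 = 16562; centroid 16562/24 ≈ 690.08.
y-moment: 4·1142 + 8·126 + 3·1375 + 9·555 = 14696; centroid 14696/24 ≈ 612.33.

(690, 612)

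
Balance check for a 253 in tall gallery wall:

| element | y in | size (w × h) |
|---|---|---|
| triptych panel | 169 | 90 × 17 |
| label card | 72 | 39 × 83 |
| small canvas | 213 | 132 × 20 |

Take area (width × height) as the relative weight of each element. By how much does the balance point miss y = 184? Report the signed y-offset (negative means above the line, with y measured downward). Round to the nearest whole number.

≈ -42 in

Areas: triptych panel 90·17 = 1530, label card 39·83 = 3237, small canvas 132·20 = 2640. Total weight = 7407.
y: (1530·169 + 3237·72 + 2640·213) / 7407 = 1053954 / 7407 ≈ 142.29
Against y = 184, that's 142.29 − 184 = -41.71.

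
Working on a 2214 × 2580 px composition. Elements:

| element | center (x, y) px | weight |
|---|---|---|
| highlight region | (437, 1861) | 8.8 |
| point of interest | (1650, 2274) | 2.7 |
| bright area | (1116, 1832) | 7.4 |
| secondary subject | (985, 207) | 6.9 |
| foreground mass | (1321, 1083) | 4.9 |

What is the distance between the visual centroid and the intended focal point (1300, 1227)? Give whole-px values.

Σw = 8.8 + 2.7 + 7.4 + 6.9 + 4.9 = 30.7.
Σw·x = 8.8·437 + 2.7·1650 + 7.4·1116 + 6.9·985 + 4.9·1321 = 29828.4, so x̄ = 29828.4/30.7 ≈ 971.61.
Σw·y = 8.8·1861 + 2.7·2274 + 7.4·1832 + 6.9·207 + 4.9·1083 = 42808.4, so ȳ = 42808.4/30.7 ≈ 1394.41.
From (1300, 1227): dx = -328.39, dy = 167.41, so the distance is √(dx²+dy²) ≈ 368.60.

≈ 369 px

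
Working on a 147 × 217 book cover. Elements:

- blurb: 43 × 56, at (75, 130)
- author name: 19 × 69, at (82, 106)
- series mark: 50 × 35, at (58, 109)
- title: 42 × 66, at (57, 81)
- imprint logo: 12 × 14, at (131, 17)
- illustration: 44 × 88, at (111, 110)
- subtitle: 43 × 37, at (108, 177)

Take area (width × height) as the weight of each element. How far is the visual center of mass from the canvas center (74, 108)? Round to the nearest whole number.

Taking area as weight: blurb 43·56 = 2408, author name 19·69 = 1311, series mark 50·35 = 1750, title 42·66 = 2772, imprint logo 12·14 = 168, illustration 44·88 = 3872, subtitle 43·37 = 1591. Sum 13872.
x: moment 1171234 / weight 13872 ≈ 84.43
y: moment 1577671 / weight 13872 ≈ 113.73
Offset from (74, 108): Δx ≈ 10.43, Δy ≈ 5.73; distance = √(Δx² + Δy²) ≈ 11.90.

≈ 12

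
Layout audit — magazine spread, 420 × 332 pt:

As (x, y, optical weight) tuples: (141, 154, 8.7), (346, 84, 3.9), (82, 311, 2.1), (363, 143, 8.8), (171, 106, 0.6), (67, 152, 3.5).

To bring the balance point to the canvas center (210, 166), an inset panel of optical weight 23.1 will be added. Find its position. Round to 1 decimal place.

(189.1, 183.6)

After adding the inset panel, total weight = 8.7 + 3.9 + 2.1 + 8.8 + 0.6 + 3.5 + 23.1 = 50.7.
x: need Σw·x = 50.7·210 = 10647.0. Existing = 8.7·141 + 3.9·346 + 2.1·82 + 8.8·363 + 0.6·171 + 3.5·67 = 6279.8. Remainder 4367.2 / 23.1 ≈ 189.06.
y: need Σw·y = 50.7·166 = 8416.2. Existing = 8.7·154 + 3.9·84 + 2.1·311 + 8.8·143 + 0.6·106 + 3.5·152 = 4174.5. Remainder 4241.7 / 23.1 ≈ 183.62.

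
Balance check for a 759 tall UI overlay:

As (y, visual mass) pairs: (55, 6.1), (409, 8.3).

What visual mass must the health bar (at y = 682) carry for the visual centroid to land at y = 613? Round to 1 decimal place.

Existing Σw = 14.4 (6.1 + 8.3); existing moment 6.1·55 + 8.3·409 = 3730.2.
Set Σw·y/Σw = 613: (3730.2 + 682w) = 613·(14.4 + w).
Solving: w = (613·14.4 − 3730.2) / (682 − 613) = 5097.0 / 69 ≈ 73.87.

w ≈ 73.9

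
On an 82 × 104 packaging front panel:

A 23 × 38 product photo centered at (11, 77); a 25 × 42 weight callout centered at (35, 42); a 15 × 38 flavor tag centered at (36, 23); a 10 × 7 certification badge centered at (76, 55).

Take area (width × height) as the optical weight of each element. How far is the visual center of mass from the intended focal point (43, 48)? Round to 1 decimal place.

Areas: product photo 23·38 = 874, weight callout 25·42 = 1050, flavor tag 15·38 = 570, certification badge 10·7 = 70. Total weight = 2564.
Σw·x = 874·11 + 1050·35 + 570·36 + 70·76 = 72204, so x̄ = 72204/2564 ≈ 28.16.
Σw·y = 874·77 + 1050·42 + 570·23 + 70·55 = 128358, so ȳ = 128358/2564 ≈ 50.06.
Offset from (43, 48): Δx ≈ -14.84, Δy ≈ 2.06; distance = √(Δx² + Δy²) ≈ 14.98.

≈ 15.0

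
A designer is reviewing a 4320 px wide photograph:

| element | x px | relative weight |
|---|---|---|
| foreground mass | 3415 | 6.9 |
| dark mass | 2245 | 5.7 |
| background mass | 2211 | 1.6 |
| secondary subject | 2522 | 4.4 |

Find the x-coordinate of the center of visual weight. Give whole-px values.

x ≈ 2742

Total weight = 6.9 + 5.7 + 1.6 + 4.4 = 18.6.
x-moment: 6.9·3415 + 5.7·2245 + 1.6·2211 + 4.4·2522 = 50994.4; centroid 50994.4/18.6 ≈ 2741.63.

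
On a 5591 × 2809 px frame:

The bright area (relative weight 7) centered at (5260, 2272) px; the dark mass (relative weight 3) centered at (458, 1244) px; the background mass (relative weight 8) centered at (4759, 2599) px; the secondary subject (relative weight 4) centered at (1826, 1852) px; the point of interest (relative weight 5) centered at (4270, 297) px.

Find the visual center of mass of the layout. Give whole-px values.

(3886, 1827)

Total weight = 7 + 3 + 8 + 4 + 5 = 27.
x: (7·5260 + 3·458 + 8·4759 + 4·1826 + 5·4270) / 27 = 104920 / 27 ≈ 3885.93
y: (7·2272 + 3·1244 + 8·2599 + 4·1852 + 5·297) / 27 = 49321 / 27 ≈ 1826.70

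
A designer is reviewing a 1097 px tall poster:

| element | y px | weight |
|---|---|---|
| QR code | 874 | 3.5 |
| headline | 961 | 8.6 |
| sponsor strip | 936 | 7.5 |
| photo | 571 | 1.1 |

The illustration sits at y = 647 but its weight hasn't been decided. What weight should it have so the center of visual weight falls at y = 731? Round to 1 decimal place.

w ≈ 45.7

Known weights sum to 3.5 + 8.6 + 7.5 + 1.1 = 20.7; their moment is 3.5·874 + 8.6·961 + 7.5·936 + 1.1·571 = 18971.7.
Balance at y = 731 requires (18971.7 + w·647) / (20.7 + w) = 731.
So w = (731·20.7 − 18971.7)/(647 − 731) = -3840.0/-84 ≈ 45.71.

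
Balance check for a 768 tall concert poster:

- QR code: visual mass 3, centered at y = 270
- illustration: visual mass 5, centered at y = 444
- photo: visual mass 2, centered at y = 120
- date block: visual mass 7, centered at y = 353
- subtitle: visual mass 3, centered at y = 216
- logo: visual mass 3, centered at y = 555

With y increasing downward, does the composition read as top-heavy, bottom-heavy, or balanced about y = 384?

top-heavy

Total weight = 3 + 5 + 2 + 7 + 3 + 3 = 23.
y-moment: 3·270 + 5·444 + 2·120 + 7·353 + 3·216 + 3·555 = 8054; centroid 8054/23 ≈ 350.17.
350.2 lies above (smaller y than) the midline 384, so the layout is top-heavy.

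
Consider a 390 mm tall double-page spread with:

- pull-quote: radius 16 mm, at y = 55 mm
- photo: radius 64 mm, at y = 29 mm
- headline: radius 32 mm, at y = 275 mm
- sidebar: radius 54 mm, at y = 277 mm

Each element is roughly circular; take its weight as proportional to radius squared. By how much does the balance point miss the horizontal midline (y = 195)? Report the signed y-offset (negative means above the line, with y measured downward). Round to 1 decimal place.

r² weights: pull-quote 16² = 256, photo 64² = 4096, headline 32² = 1024, sidebar 54² = 2916. Total = 8292.
y-moment: 256·55 + 4096·29 + 1024·275 + 2916·277 = 1222196; centroid 1222196/8292 ≈ 147.39.
Offset from y = 195: 147.39 − 195 ≈ -47.61.

≈ -47.6 mm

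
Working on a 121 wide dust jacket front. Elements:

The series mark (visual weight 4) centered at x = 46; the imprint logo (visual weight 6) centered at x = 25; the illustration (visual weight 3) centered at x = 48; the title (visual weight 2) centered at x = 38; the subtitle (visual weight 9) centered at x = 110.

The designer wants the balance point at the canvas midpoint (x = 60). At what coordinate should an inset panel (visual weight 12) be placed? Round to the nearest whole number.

x ≈ 51

After adding the inset panel, total weight = 4 + 6 + 3 + 2 + 9 + 12 = 36.
x: target moment 36×60 = 2160; current 4·46 + 6·25 + 3·48 + 2·38 + 9·110 = 1544; the inset panel supplies 616, so x = 616/12 ≈ 51.33.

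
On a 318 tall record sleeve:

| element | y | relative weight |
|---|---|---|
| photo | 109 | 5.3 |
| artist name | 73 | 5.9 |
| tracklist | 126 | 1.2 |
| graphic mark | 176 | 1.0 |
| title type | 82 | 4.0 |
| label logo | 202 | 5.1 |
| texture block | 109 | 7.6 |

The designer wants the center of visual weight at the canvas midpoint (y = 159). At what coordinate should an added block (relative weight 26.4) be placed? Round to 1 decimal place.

With the added block, Σw becomes 5.3 + 5.9 + 1.2 + 1.0 + 4.0 + 5.1 + 7.6 + 26.4 = 56.5.
y: target moment 56.5×159 = 8983.5; current 5.3·109 + 5.9·73 + 1.2·126 + 1.0·176 + 4.0·82 + 5.1·202 + 7.6·109 = 3522.2; the added block supplies 5461.3, so y = 5461.3/26.4 ≈ 206.87.

y ≈ 206.9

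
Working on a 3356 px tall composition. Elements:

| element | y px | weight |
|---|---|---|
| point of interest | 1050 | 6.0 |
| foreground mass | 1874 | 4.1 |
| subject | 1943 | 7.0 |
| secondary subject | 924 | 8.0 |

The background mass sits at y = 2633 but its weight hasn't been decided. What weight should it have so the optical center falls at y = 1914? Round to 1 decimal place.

Existing Σw = 25.1 (6.0 + 4.1 + 7.0 + 8.0); existing moment 6.0·1050 + 4.1·1874 + 7.0·1943 + 8.0·924 = 34976.4.
For the centroid to hit 1914: (34976.4 + w·2633) / (25.1 + w) = 1914.
Rearranging, w·(2633 − 1914) = 1914·25.1 − 34976.4 = 13065.0, so w ≈ 13065.0/719 = 18.17.

w ≈ 18.2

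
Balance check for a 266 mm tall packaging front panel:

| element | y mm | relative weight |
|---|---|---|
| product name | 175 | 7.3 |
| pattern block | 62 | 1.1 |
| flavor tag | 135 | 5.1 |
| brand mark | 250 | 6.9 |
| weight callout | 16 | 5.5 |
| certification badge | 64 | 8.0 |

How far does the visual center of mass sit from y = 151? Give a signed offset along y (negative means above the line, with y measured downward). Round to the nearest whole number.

Total weight = 7.3 + 1.1 + 5.1 + 6.9 + 5.5 + 8.0 = 33.9.
y-moment: 7.3·175 + 1.1·62 + 5.1·135 + 6.9·250 + 5.5·16 + 8.0·64 = 4359.2; centroid 4359.2/33.9 ≈ 128.59.
Offset from y = 151: 128.59 − 151 ≈ -22.41.

≈ -22 mm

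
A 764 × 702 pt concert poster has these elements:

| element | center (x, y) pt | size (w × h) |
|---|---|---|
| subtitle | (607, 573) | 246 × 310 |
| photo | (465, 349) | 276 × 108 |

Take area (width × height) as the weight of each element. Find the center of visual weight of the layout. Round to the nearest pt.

Taking area as weight: subtitle 246·310 = 76260, photo 276·108 = 29808. Sum 106068.
x: (76260·607 + 29808·465) / 106068 = 60150540 / 106068 ≈ 567.09
y: (76260·573 + 29808·349) / 106068 = 54099972 / 106068 ≈ 510.05

(567, 510)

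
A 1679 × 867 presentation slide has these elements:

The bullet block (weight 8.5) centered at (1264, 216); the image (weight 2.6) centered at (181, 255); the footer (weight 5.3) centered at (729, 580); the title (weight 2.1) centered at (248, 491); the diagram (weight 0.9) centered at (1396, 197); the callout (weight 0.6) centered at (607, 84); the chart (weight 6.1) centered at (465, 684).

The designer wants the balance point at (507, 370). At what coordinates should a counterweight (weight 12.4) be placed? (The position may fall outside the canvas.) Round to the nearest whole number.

After adding the counterweight, total weight = 8.5 + 2.6 + 5.3 + 2.1 + 0.9 + 0.6 + 6.1 + 12.4 = 38.5.
Along x: (20056.2 + 12.4·x) / 38.5 = 507 (existing moment 8.5·1264 + 2.6·181 + 5.3·729 + 2.1·248 + 0.9·1396 + 0.6·607 + 6.1·465 = 20056.2) ⇒ x = (19519.5 − 20056.2) / 12.4 ≈ -43.28.
Along y: (11004.2 + 12.4·y) / 38.5 = 370 (existing moment 8.5·216 + 2.6·255 + 5.3·580 + 2.1·491 + 0.9·197 + 0.6·84 + 6.1·684 = 11004.2) ⇒ y = (14245.0 − 11004.2) / 12.4 ≈ 261.35.

(-43, 261)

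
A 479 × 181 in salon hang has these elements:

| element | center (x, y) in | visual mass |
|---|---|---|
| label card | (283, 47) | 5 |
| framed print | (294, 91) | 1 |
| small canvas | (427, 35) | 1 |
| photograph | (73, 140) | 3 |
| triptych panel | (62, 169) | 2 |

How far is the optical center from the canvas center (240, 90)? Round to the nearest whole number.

Σw = 5 + 1 + 1 + 3 + 2 = 12.
Σw·x = 5·283 + 1·294 + 1·427 + 3·73 + 2·62 = 2479, so x̄ = 2479/12 ≈ 206.58.
Σw·y = 5·47 + 1·91 + 1·35 + 3·140 + 2·169 = 1119, so ȳ = 1119/12 ≈ 93.25.
Offset from (240, 90): Δx ≈ -33.42, Δy ≈ 3.25; distance = √(Δx² + Δy²) ≈ 33.57.

≈ 34 in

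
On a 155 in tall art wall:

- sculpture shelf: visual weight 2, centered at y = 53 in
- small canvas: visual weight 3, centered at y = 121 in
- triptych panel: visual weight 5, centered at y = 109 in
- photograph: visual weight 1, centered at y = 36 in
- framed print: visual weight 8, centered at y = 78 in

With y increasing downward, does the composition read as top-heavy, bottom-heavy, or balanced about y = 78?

bottom-heavy

Total weight = 2 + 3 + 5 + 1 + 8 = 19.
Σw·y = 2·53 + 3·121 + 5·109 + 1·36 + 8·78 = 1674, so ȳ = 1674/19 ≈ 88.11.
88.1 lies below (larger y than) the midline 78, so the layout is bottom-heavy.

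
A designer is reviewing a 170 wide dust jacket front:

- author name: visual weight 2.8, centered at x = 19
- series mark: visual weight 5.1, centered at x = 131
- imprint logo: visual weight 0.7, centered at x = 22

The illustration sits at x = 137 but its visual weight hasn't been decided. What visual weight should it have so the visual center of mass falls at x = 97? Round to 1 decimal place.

w ≈ 2.4

Fixed elements: Σw = 2.8 + 5.1 + 0.7 = 8.6, Σw·x = 2.8·19 + 5.1·131 + 0.7·22 = 736.7.
For the centroid to hit 97: (736.7 + w·137) / (8.6 + w) = 97.
So w = (97·8.6 − 736.7)/(137 − 97) = 97.5/40 ≈ 2.44.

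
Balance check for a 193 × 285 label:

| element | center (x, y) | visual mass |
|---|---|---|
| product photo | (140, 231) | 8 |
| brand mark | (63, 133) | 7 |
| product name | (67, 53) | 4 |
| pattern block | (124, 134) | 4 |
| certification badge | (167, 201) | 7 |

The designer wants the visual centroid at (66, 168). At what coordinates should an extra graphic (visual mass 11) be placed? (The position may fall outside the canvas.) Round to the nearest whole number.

With the extra graphic, Σw becomes 8 + 7 + 4 + 4 + 7 + 11 = 41.
x: need Σw·x = 41·66 = 2706. Existing = 8·140 + 7·63 + 4·67 + 4·124 + 7·167 = 3494. Remainder -788 / 11 ≈ -71.64.
y: need Σw·y = 41·168 = 6888. Existing = 8·231 + 7·133 + 4·53 + 4·134 + 7·201 = 4934. Remainder 1954 / 11 ≈ 177.64.

(-72, 178)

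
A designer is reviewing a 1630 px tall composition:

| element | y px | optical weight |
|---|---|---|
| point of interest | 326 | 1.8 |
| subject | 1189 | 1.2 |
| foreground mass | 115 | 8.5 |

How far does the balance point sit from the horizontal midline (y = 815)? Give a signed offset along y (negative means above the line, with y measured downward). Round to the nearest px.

≈ -555 px

Σw = 1.8 + 1.2 + 8.5 = 11.5.
y-moment: 1.8·326 + 1.2·1189 + 8.5·115 = 2991.1; centroid 2991.1/11.5 ≈ 260.10.
Against y = 815, that's 260.10 − 815 = -554.90.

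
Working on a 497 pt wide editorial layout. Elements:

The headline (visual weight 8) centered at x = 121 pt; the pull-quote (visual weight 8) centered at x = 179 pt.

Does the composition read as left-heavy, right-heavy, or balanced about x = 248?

left-heavy

Σw = 8 + 8 = 16.
x: (8·121 + 8·179) / 16 = 2400 / 16 ≈ 150.00
Since 150.0 is left of 248, the composition reads left-heavy.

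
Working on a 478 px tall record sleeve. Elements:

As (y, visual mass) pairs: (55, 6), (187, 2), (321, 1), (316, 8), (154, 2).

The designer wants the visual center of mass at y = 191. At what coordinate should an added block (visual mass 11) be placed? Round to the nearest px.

With the added block, Σw becomes 6 + 2 + 1 + 8 + 2 + 11 = 30.
Along y: (3861 + 11·y) / 30 = 191 (existing moment 6·55 + 2·187 + 1·321 + 8·316 + 2·154 = 3861) ⇒ y = (5730 − 3861) / 11 ≈ 169.91.

y ≈ 170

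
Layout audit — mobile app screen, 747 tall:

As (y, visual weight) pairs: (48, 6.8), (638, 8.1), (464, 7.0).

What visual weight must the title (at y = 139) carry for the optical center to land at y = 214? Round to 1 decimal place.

Known weights sum to 6.8 + 8.1 + 7.0 = 21.9; their moment is 6.8·48 + 8.1·638 + 7.0·464 = 8742.2.
Balance at y = 214 requires (8742.2 + w·139) / (21.9 + w) = 214.
Rearranging, w·(139 − 214) = 214·21.9 − 8742.2 = -4055.6, so w ≈ -4055.6/-75 = 54.07.

w ≈ 54.1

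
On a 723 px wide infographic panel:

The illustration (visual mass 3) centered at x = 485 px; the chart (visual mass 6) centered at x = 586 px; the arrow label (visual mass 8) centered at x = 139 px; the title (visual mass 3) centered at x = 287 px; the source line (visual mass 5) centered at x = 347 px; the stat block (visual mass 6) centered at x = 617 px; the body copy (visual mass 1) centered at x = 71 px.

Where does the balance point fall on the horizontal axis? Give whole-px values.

x ≈ 389

Σw = 3 + 6 + 8 + 3 + 5 + 6 + 1 = 32.
x: (3·485 + 6·586 + 8·139 + 3·287 + 5·347 + 6·617 + 1·71) / 32 = 12452 / 32 ≈ 389.12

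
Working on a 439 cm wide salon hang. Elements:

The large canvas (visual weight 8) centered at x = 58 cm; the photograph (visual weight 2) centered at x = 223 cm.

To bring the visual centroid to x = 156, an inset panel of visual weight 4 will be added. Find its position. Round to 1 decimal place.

With the inset panel, Σw becomes 8 + 2 + 4 = 14.
Along x: (910 + 4·x) / 14 = 156 (existing moment 8·58 + 2·223 = 910) ⇒ x = (2184 − 910) / 4 ≈ 318.50.

x ≈ 318.5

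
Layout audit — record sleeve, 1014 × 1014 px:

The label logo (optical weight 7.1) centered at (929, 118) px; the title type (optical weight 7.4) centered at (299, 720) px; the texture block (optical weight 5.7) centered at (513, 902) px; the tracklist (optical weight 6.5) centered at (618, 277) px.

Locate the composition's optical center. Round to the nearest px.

(590, 491)

Σw = 7.1 + 7.4 + 5.7 + 6.5 = 26.7.
x-moment: 7.1·929 + 7.4·299 + 5.7·513 + 6.5·618 = 15749.6; centroid 15749.6/26.7 ≈ 589.87.
y-moment: 7.1·118 + 7.4·720 + 5.7·902 + 6.5·277 = 13107.7; centroid 13107.7/26.7 ≈ 490.93.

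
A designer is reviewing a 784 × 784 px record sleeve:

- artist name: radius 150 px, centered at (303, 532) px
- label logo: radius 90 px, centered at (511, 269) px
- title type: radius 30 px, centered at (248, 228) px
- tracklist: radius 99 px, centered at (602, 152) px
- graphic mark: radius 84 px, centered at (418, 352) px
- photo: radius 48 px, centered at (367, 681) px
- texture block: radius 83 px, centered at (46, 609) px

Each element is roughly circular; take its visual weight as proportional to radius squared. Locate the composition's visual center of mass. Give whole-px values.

(368, 419)

Weights ∝ r²: artist name 150² = 22500, label logo 90² = 8100, title type 30² = 900, tracklist 99² = 9801, graphic mark 84² = 7056, photo 48² = 2304, texture block 83² = 6889; Σw = 57550.
Σw·x = 21191872; x̄ = 21191872/57550 ≈ 368.23.
y: moment 24091989 / weight 57550 ≈ 418.63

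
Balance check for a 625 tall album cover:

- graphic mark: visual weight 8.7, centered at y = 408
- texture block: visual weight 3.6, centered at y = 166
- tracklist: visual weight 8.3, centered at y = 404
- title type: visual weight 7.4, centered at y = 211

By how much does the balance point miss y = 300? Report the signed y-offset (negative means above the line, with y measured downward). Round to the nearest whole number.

≈ 24

Total weight = 8.7 + 3.6 + 8.3 + 7.4 = 28.0.
y: (8.7·408 + 3.6·166 + 8.3·404 + 7.4·211) / 28.0 = 9061.8 / 28.0 ≈ 323.64
Against y = 300, that's 323.64 − 300 = 23.64.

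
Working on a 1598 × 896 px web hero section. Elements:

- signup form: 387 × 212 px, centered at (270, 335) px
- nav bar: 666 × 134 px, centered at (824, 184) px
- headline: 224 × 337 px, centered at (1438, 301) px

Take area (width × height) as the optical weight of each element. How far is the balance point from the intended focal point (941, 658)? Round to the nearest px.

Areas → weights: signup form 387·212 = 82044, nav bar 666·134 = 89244, headline 224·337 = 75488; Σw = 246776.
x-moment: 82044·270 + 89244·824 + 75488·1438 = 204240680; centroid 204240680/246776 ≈ 827.64.
y-moment: 82044·335 + 89244·184 + 75488·301 = 66627524; centroid 66627524/246776 ≈ 269.99.
Offset from (941, 658): Δx ≈ -113.36, Δy ≈ -388.01; distance = √(Δx² + Δy²) ≈ 404.23.

≈ 404 px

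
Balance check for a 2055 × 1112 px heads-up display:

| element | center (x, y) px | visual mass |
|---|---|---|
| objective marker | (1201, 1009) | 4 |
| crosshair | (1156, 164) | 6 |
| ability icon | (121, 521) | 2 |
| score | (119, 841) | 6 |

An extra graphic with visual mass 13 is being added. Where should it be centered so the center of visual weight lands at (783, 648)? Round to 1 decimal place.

(890.5, 690.8)

With the extra graphic, Σw becomes 4 + 6 + 2 + 6 + 13 = 31.
x: target moment 31×783 = 24273; current 4·1201 + 6·1156 + 2·121 + 6·119 = 12696; the extra graphic supplies 11577, so x = 11577/13 ≈ 890.54.
y: target moment 31×648 = 20088; current 4·1009 + 6·164 + 2·521 + 6·841 = 11108; the extra graphic supplies 8980, so y = 8980/13 ≈ 690.77.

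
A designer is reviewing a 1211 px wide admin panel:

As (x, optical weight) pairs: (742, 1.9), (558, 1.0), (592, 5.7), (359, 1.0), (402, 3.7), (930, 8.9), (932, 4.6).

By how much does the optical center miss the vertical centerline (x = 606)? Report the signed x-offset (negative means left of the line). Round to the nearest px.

Weights sum to 1.9 + 1.0 + 5.7 + 1.0 + 3.7 + 8.9 + 4.6 = 26.8.
x: (1.9·742 + 1.0·558 + 5.7·592 + 1.0·359 + 3.7·402 + 8.9·930 + 4.6·932) / 26.8 = 19752.8 / 26.8 ≈ 737.04
Against x = 606, that's 737.04 − 606 = 131.04.

≈ 131 px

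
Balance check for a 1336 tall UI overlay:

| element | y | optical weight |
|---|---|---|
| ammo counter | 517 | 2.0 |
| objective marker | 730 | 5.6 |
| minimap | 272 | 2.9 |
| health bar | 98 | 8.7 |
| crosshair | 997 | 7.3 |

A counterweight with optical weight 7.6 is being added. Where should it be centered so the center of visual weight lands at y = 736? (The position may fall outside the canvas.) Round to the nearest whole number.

With the counterweight, Σw becomes 2.0 + 5.6 + 2.9 + 8.7 + 7.3 + 7.6 = 34.1.
Along y: (14041.5 + 7.6·y) / 34.1 = 736 (existing moment 2.0·517 + 5.6·730 + 2.9·272 + 8.7·98 + 7.3·997 = 14041.5) ⇒ y = (25097.6 − 14041.5) / 7.6 ≈ 1454.75.

y ≈ 1455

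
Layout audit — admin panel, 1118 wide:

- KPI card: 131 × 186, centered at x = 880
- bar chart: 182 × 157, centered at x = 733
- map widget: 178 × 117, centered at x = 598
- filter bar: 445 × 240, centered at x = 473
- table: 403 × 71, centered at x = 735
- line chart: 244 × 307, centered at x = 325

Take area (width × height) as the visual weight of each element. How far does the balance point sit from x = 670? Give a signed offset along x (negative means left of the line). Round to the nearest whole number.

Areas → weights: KPI card 131·186 = 24366, bar chart 182·157 = 28574, map widget 178·117 = 20826, filter bar 445·240 = 106800, table 403·71 = 28613, line chart 244·307 = 74908; Σw = 284087.
Σw·x = 24366·880 + 28574·733 + 20826·598 + 106800·473 + 28613·735 + 74908·325 = 150732825, so x̄ = 150732825/284087 ≈ 530.59.
Difference: 530.59 − 670 ≈ -139.41.

≈ -139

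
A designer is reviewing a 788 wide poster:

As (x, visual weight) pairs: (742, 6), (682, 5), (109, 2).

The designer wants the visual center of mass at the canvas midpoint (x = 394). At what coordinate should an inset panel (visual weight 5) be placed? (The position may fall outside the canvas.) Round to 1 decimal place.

With the inset panel, Σw becomes 6 + 5 + 2 + 5 = 18.
x: need Σw·x = 18·394 = 7092. Existing = 6·742 + 5·682 + 2·109 = 8080. Remainder -988 / 5 ≈ -197.60.

x ≈ -197.6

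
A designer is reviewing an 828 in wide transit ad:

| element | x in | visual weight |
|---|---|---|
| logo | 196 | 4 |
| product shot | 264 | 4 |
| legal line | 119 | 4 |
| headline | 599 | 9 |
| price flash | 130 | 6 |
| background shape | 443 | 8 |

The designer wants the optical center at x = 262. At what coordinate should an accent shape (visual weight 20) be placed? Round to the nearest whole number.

x ≈ 119

After adding the accent shape, total weight = 4 + 4 + 4 + 9 + 6 + 8 + 20 = 55.
Along x: (12031 + 20·x) / 55 = 262 (existing moment 4·196 + 4·264 + 4·119 + 9·599 + 6·130 + 8·443 = 12031) ⇒ x = (14410 − 12031) / 20 ≈ 118.95.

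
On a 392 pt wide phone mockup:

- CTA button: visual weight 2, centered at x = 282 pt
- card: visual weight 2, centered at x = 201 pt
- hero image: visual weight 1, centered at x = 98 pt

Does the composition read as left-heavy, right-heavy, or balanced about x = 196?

Σw = 2 + 2 + 1 = 5.
x: (2·282 + 2·201 + 1·98) / 5 = 1064 / 5 ≈ 212.80
212.8 vs midline 196 → right-heavy.

right-heavy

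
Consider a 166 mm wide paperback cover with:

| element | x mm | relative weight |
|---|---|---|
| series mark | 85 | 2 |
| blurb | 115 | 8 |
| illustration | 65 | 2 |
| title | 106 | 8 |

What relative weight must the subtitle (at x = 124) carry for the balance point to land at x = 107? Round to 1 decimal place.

w ≈ 4.2

Fixed elements: Σw = 2 + 8 + 2 + 8 = 20, Σw·x = 2·85 + 8·115 + 2·65 + 8·106 = 2068.
Set Σw·x/Σw = 107: (2068 + 124w) = 107·(20 + w).
Rearranging, w·(124 − 107) = 107·20 − 2068 = 72, so w ≈ 72/17 = 4.24.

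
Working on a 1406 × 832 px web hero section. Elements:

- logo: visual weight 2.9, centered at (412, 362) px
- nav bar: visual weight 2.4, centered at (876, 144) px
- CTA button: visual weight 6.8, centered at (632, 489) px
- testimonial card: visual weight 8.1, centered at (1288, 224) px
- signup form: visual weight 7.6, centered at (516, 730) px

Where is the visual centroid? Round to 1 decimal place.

(789.5, 434.6)

Weights sum to 2.9 + 2.4 + 6.8 + 8.1 + 7.6 = 27.8.
Σw·x = 2.9·412 + 2.4·876 + 6.8·632 + 8.1·1288 + 7.6·516 = 21949.2, so x̄ = 21949.2/27.8 ≈ 789.54.
Σw·y = 2.9·362 + 2.4·144 + 6.8·489 + 8.1·224 + 7.6·730 = 12083.0, so ȳ = 12083.0/27.8 ≈ 434.64.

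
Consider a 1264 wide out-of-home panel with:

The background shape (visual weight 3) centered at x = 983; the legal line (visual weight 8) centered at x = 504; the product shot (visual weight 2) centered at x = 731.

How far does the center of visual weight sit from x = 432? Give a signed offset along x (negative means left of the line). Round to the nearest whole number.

≈ 217

Σw = 3 + 8 + 2 = 13.
x: (3·983 + 8·504 + 2·731) / 13 = 8443 / 13 ≈ 649.46
Offset from x = 432: 649.46 − 432 ≈ 217.46.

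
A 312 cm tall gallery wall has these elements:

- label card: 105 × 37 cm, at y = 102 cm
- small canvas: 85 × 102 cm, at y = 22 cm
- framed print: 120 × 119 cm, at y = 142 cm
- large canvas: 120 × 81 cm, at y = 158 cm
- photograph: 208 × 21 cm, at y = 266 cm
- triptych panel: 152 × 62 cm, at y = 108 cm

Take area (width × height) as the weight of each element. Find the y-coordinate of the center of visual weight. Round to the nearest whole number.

Areas: label card 105·37 = 3885, small canvas 85·102 = 8670, framed print 120·119 = 14280, large canvas 120·81 = 9720, photograph 208·21 = 4368, triptych panel 152·62 = 9424. Total weight = 50347.
Σw·y = 6330210; ȳ = 6330210/50347 ≈ 125.73.

y ≈ 126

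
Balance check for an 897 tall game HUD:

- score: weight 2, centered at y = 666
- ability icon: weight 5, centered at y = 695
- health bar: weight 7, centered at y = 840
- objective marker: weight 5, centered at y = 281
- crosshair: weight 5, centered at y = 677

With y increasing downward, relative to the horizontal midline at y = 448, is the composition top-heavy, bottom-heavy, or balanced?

Σw = 2 + 5 + 7 + 5 + 5 = 24.
y: (2·666 + 5·695 + 7·840 + 5·281 + 5·677) / 24 = 15477 / 24 ≈ 644.88
644.9 lies below (larger y than) the midline 448, so the layout is bottom-heavy.

bottom-heavy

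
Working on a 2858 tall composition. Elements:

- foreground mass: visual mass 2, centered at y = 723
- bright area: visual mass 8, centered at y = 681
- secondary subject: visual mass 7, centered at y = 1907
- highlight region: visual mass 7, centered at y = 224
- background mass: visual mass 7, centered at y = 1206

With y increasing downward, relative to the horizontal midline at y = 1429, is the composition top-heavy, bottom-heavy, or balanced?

top-heavy

Weights sum to 2 + 8 + 7 + 7 + 7 = 31.
y-moment: 2·723 + 8·681 + 7·1907 + 7·224 + 7·1206 = 30253; centroid 30253/31 ≈ 975.90.
Since 975.9 is above (smaller y than) 1429, the composition reads top-heavy.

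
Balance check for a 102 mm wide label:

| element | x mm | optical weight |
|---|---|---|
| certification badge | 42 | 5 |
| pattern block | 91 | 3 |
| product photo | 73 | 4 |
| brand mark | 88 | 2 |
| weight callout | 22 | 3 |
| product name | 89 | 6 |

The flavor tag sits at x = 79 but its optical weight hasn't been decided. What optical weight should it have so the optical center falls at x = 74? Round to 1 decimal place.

w ≈ 30.2

Fixed elements: Σw = 5 + 3 + 4 + 2 + 3 + 6 = 23, Σw·x = 5·42 + 3·91 + 4·73 + 2·88 + 3·22 + 6·89 = 1551.
Balance at x = 74 requires (1551 + w·79) / (23 + w) = 74.
Solving: w = (74·23 − 1551) / (79 − 74) = 151 / 5 ≈ 30.20.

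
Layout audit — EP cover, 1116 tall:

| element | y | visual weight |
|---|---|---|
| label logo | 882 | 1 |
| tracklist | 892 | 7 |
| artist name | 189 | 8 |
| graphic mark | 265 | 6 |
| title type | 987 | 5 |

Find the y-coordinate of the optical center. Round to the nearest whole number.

Weights sum to 1 + 7 + 8 + 6 + 5 = 27.
y-moment: 1·882 + 7·892 + 8·189 + 6·265 + 5·987 = 15163; centroid 15163/27 ≈ 561.59.

y ≈ 562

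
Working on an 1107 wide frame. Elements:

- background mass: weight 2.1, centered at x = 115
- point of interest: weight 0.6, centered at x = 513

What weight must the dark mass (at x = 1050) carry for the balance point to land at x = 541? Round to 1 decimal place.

w ≈ 1.8

Known weights sum to 2.1 + 0.6 = 2.7; their moment is 2.1·115 + 0.6·513 = 549.3.
For the centroid to hit 541: (549.3 + w·1050) / (2.7 + w) = 541.
Rearranging, w·(1050 − 541) = 541·2.7 − 549.3 = 911.4, so w ≈ 911.4/509 = 1.79.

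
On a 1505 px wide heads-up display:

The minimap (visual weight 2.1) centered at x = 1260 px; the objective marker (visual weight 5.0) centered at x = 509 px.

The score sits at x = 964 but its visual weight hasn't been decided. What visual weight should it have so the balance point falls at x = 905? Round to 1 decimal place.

w ≈ 20.9

Known weights sum to 2.1 + 5.0 = 7.1; their moment is 2.1·1260 + 5.0·509 = 5191.0.
For the centroid to hit 905: (5191.0 + w·964) / (7.1 + w) = 905.
Rearranging, w·(964 − 905) = 905·7.1 − 5191.0 = 1234.5, so w ≈ 1234.5/59 = 20.92.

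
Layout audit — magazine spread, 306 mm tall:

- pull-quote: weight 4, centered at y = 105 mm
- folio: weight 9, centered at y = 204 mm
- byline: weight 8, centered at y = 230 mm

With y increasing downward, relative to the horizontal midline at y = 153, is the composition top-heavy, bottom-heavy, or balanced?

Weights sum to 4 + 9 + 8 = 21.
y: (4·105 + 9·204 + 8·230) / 21 = 4096 / 21 ≈ 195.05
195.0 lies below (larger y than) the midline 153, so the layout is bottom-heavy.

bottom-heavy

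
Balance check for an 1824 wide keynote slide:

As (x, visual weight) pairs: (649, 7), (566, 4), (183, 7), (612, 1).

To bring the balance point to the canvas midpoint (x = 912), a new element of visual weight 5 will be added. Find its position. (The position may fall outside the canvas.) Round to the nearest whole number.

x ≈ 2638

With the new element, Σw becomes 7 + 4 + 7 + 1 + 5 = 24.
x: need Σw·x = 24·912 = 21888. Existing = 7·649 + 4·566 + 7·183 + 1·612 = 8700. Remainder 13188 / 5 ≈ 2637.60.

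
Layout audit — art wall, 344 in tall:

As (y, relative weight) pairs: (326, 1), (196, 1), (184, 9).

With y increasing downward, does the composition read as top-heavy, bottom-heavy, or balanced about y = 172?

Σw = 1 + 1 + 9 = 11.
y: (1·326 + 1·196 + 9·184) / 11 = 2178 / 11 ≈ 198.00
198.0 lies below (larger y than) the midline 172, so the layout is bottom-heavy.

bottom-heavy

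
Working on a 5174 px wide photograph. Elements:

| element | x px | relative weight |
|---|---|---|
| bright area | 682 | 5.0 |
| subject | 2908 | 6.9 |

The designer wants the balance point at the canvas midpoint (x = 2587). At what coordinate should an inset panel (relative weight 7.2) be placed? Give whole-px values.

New total weight: (5.0 + 6.9) + 7.2 = 19.1.
x: need Σw·x = 19.1·2587 = 49411.7. Existing = 5.0·682 + 6.9·2908 = 23475.2. Remainder 25936.5 / 7.2 ≈ 3602.29.

x ≈ 3602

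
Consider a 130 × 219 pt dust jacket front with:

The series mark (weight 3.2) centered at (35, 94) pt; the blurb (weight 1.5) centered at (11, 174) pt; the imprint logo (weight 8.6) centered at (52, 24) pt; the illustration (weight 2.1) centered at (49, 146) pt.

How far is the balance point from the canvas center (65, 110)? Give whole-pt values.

Weights sum to 3.2 + 1.5 + 8.6 + 2.1 = 15.4.
Σw·x = 3.2·35 + 1.5·11 + 8.6·52 + 2.1·49 = 678.6, so x̄ = 678.6/15.4 ≈ 44.06.
Σw·y = 3.2·94 + 1.5·174 + 8.6·24 + 2.1·146 = 1074.8, so ȳ = 1074.8/15.4 ≈ 69.79.
Offset from (65, 110): Δx ≈ -20.94, Δy ≈ -40.21; distance = √(Δx² + Δy²) ≈ 45.33.

≈ 45 pt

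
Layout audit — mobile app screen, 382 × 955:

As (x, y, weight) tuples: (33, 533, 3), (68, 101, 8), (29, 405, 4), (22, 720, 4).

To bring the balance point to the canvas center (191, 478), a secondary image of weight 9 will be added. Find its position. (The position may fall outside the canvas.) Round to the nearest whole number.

(500, 720)

With the secondary image, Σw becomes 3 + 8 + 4 + 4 + 9 = 28.
x: need Σw·x = 28·191 = 5348. Existing = 3·33 + 8·68 + 4·29 + 4·22 = 847. Remainder 4501 / 9 ≈ 500.11.
y: need Σw·y = 28·478 = 13384. Existing = 3·533 + 8·101 + 4·405 + 4·720 = 6907. Remainder 6477 / 9 ≈ 719.67.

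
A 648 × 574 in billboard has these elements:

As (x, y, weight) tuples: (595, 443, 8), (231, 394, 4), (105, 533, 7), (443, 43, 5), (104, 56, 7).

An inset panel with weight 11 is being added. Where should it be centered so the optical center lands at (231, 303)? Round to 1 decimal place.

New total weight: (8 + 4 + 7 + 5 + 7) + 11 = 42.
x: target moment 42×231 = 9702; current 8·595 + 4·231 + 7·105 + 5·443 + 7·104 = 9362; the inset panel supplies 340, so x = 340/11 ≈ 30.91.
y: target moment 42×303 = 12726; current 8·443 + 4·394 + 7·533 + 5·43 + 7·56 = 9458; the inset panel supplies 3268, so y = 3268/11 ≈ 297.09.

(30.9, 297.1)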